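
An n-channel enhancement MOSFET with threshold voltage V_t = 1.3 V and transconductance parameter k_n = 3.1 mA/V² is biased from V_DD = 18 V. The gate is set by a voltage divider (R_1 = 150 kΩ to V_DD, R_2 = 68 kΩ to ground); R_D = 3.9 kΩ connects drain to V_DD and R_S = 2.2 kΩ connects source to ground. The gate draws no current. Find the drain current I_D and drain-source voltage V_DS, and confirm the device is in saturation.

V_G = V_DD·R_2/(R_1+R_2) = 18×68/218 = 5.61 V.
Assume saturation: I_D = (k_n/2)(V_GS − V_t)² with V_GS = V_G − I_D·R_S = 5.61 − 2.2·I_D.
Substituting gives 7.5·I_D² − 30.4·I_D + 28.9 = 0, with roots I_D = 1.51 or 2.54 mA.
The root I_D = 2.54 mA gives V_GS = 0.019 V ≤ V_t, so take I_D = 1.51 mA.
Then V_GS = 2.29 V and V_DS = V_DD − I_D(R_D+R_S) = 18 − 1.51×6.1 = 8.78 V.
Saturation requires V_DS ≥ V_GS − V_t = 0.988 V; 8.78 ≥ 0.988 ✓.

I_D ≈ 1.5 mA, V_DS ≈ 8.8 V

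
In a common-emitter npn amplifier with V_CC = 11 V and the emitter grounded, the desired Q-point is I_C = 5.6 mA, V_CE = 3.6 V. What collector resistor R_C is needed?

R_C ≈ 1.3 kΩ

Collector loop: V_CC = I_C·R_C + V_CE.
R_C = (V_CC − V_CE)/I_C = (11 − 3.6)/5.6 = 1.32 kΩ.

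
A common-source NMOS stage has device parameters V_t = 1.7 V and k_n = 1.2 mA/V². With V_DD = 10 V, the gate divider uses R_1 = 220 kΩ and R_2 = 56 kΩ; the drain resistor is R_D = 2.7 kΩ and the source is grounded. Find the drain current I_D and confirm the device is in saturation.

I_D ≈ 0.065 mA

V_G = V_DD·R_2/(R_1+R_2) = 10×56/276 = 2.03 V. With the source grounded, V_GS = V_G = 2.03 V.
Assume saturation: I_D = (k_n/2)(V_GS − V_t)² = (1.2/2)×(2.03 − 1.7)² = 0.6×0.329² = 0.0649 mA.
V_DS = V_DD − I_D·R_D = 10 − 0.0649×2.7 = 9.82 V.
Saturation requires V_DS ≥ V_GS − V_t = 0.329 V; 9.82 ≥ 0.329 ✓.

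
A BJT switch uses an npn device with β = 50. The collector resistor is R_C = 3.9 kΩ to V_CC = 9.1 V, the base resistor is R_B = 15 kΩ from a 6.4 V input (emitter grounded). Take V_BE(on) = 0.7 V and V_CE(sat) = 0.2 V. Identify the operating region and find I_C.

Assume active: I_B = (6.4 − 0.7)/15 = 0.38 mA, giving I_C = β·I_B = 19 mA.
But then V_CE = 9.1 − 19×3.9 = -65 V < V_CE(sat) = 0.2 V — impossible in the active region.
So the transistor is saturated. With V_CE = 0.2 V, I_C = (V_CC − 0.2)/R_C = 8.9/3.9 = 2.28 mA.
Check: β·I_B = 19 mA > I_C = 2.28 mA, confirming saturation.

saturation; I_C ≈ 2.3 mA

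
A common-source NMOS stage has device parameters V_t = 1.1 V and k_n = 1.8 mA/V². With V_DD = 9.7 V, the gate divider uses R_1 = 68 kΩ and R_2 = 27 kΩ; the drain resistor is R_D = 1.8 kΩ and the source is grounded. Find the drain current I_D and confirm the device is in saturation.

I_D ≈ 2.5 mA

V_G = V_DD·R_2/(R_1+R_2) = 9.7×27/95 = 2.76 V. With the source grounded, V_GS = V_G = 2.76 V.
Assume saturation: I_D = (k_n/2)(V_GS − V_t)² = (1.8/2)×(2.76 − 1.1)² = 0.9×1.66² = 2.47 mA.
V_DS = V_DD − I_D·R_D = 9.7 − 2.47×1.8 = 5.25 V.
Saturation requires V_DS ≥ V_GS − V_t = 1.66 V; 5.25 ≥ 1.66 ✓.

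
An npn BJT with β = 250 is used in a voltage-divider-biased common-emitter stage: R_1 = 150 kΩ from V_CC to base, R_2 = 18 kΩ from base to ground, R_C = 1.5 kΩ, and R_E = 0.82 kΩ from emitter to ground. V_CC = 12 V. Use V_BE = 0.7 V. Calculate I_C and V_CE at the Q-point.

I_C ≈ 0.66 mA, V_CE ≈ 10 V

Thevenize the base divider: V_Th = V_CC·R_2/(R_1+R_2) = 12×18/168 = 1.29 V, R_Th = R_1‖R_2 = 16.1 kΩ.
Base-emitter loop: V_Th = I_B·R_Th + V_BE + (β+1)I_B·R_E, so I_B = (1.29 − 0.7) / (16.1 + 251×0.82) = 0.00264 mA.
I_C = β·I_B = 250×0.00264 = 0.66 mA, and I_E = (β+1)I_B = 0.663 mA.
V_CE = V_CC − I_C·R_C − I_E·R_E = 12 − 0.66×1.5 − 0.663×0.82 = 10.5 V.
V_CE = 10.5 V > 0.2 V confirms active-region operation.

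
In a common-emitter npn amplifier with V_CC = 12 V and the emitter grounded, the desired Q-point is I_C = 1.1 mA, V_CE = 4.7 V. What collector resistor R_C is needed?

R_C ≈ 6.6 kΩ

Collector loop: V_CC = I_C·R_C + V_CE.
R_C = (V_CC − V_CE)/I_C = (12 − 4.7)/1.1 = 6.64 kΩ.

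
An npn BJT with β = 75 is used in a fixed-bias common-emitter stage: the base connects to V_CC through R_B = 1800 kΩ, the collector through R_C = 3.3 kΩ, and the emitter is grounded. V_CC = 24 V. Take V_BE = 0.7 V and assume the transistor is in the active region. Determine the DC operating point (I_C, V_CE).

I_C ≈ 0.97 mA, V_CE ≈ 21 V

Base loop: V_CC = I_B·R_B + V_BE, so I_B = (24 − 0.7)/1800 kΩ = 0.0129 mA.
In the active region I_C = β·I_B = 75 × 0.0129 = 0.971 mA.
Collector loop: V_CE = V_CC − I_C·R_C = 24 − 0.971×3.3 = 20.8 V.
Since V_CE = 20.8 V > V_CE(sat) ≈ 0.2 V, the transistor is in the active region as assumed.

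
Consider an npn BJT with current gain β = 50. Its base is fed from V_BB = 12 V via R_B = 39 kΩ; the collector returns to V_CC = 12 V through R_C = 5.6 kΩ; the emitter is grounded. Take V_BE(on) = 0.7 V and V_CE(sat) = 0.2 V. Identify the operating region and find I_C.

Assume active: I_B = (12 − 0.7)/39 = 0.29 mA, giving I_C = β·I_B = 14.5 mA.
But then V_CE = 12 − 14.5×5.6 = -69.1 V < V_CE(sat) = 0.2 V — impossible in the active region.
So the transistor is saturated. With V_CE = 0.2 V, I_C = (V_CC − 0.2)/R_C = 11.8/5.6 = 2.11 mA.
Check: β·I_B = 14.5 mA > I_C = 2.11 mA, confirming saturation.

saturation; I_C ≈ 2.1 mA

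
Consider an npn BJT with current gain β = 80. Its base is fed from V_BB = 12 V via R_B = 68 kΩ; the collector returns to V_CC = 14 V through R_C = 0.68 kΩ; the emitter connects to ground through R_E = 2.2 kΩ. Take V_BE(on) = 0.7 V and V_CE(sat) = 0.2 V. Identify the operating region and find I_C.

active; I_C ≈ 3.7 mA

Assume active. Base-emitter loop: I_B = (V_BB − V_BE)/(R_B + (β+1)R_E) = (12 − 0.7)/(68 + 81×2.2) = 0.0459 mA.
I_C = β·I_B = 80×0.0459 = 3.67 mA.
V_CE = V_CC − I_C·R_C − I_E·R_E = 14 − 3.67×0.68 − 3.72×2.2 = 3.32 V > V_CE(sat), so the active-region assumption holds.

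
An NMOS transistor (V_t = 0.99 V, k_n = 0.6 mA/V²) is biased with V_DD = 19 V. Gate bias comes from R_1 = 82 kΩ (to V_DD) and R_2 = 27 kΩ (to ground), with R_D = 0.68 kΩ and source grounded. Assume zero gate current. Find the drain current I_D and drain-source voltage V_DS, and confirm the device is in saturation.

V_G = V_DD·R_2/(R_1+R_2) = 19×27/109 = 4.71 V. With the source grounded, V_GS = V_G = 4.71 V.
Assume saturation: I_D = (k_n/2)(V_GS − V_t)² = (0.6/2)×(4.71 − 0.99)² = 0.3×3.72² = 4.14 mA.
V_DS = V_DD − I_D·R_D = 19 − 4.14×0.68 = 16.2 V.
Saturation requires V_DS ≥ V_GS − V_t = 3.72 V; 16.2 ≥ 3.72 ✓.

I_D ≈ 4.1 mA, V_DS ≈ 16 V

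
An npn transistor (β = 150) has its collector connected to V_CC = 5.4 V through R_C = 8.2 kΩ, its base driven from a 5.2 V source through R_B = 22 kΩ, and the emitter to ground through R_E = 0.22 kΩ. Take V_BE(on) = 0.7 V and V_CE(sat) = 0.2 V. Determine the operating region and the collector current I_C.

Assume active: I_B = (5.2 − 0.7)/(22 + 151×0.22) = 0.0815 mA, I_C = β·I_B = 12.2 mA.
Then V_CE = 5.4 − 12.2×8.2 − 12.3×0.22 = -97.5 V < 0.2 V — the active assumption fails.
Re-solve with V_CE = 0.2 V. KCL at the emitter: V_E/R_E = (V_BB−0.7−V_E)/R_B + (V_CC−0.2−V_E)/R_C, giving V_E = 0.178 V.
I_C = (V_CC − 0.2 − V_E)/R_C = (5.2 − 0.178)/8.2 = 0.612 mA.
Check: I_B = (4.5 − 0.178)/22 = 0.196 mA, and β·I_B = 29.5 mA > I_C, confirming saturation.

saturation; I_C ≈ 0.61 mA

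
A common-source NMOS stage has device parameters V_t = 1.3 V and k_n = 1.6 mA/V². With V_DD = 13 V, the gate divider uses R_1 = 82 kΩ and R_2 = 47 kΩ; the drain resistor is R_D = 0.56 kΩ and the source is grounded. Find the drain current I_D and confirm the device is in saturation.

V_G = V_DD·R_2/(R_1+R_2) = 13×47/129 = 4.74 V. With the source grounded, V_GS = V_G = 4.74 V.
Assume saturation: I_D = (k_n/2)(V_GS − V_t)² = (1.6/2)×(4.74 − 1.3)² = 0.8×3.44² = 9.45 mA.
V_DS = V_DD − I_D·R_D = 13 − 9.45×0.56 = 7.71 V.
Saturation requires V_DS ≥ V_GS − V_t = 3.44 V; 7.71 ≥ 3.44 ✓.

I_D ≈ 9.4 mA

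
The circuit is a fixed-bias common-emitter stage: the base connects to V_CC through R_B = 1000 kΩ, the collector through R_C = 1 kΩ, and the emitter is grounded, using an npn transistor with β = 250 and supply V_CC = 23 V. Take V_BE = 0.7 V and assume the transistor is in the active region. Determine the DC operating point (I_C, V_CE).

I_C ≈ 5.6 mA, V_CE ≈ 17 V

Base loop: V_CC = I_B·R_B + V_BE, so I_B = (23 − 0.7)/1000 kΩ = 0.0223 mA.
In the active region I_C = β·I_B = 250 × 0.0223 = 5.58 mA.
Collector loop: V_CE = V_CC − I_C·R_C = 23 − 5.58×1 = 17.4 V.
Since V_CE = 17.4 V > V_CE(sat) ≈ 0.2 V, the transistor is in the active region as assumed.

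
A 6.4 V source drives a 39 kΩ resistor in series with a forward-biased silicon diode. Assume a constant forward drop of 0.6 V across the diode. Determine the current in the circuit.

KVL around the loop: 6.4 = V_D + I·R = 0.6 + I × 39 kΩ.
So I = (6.4 − 0.6) / 39 kΩ = 5.8 / 39 = 0.149 mA.

I ≈ 0.15 mA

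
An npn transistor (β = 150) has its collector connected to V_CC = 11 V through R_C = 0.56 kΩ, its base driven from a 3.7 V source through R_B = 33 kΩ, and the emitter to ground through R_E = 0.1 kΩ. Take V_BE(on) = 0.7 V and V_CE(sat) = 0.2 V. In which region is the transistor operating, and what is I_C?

active; I_C ≈ 9.4 mA

Assume active. Base-emitter loop: I_B = (V_BB − V_BE)/(R_B + (β+1)R_E) = (3.7 − 0.7)/(33 + 151×0.1) = 0.0624 mA.
I_C = β·I_B = 150×0.0624 = 9.36 mA.
V_CE = V_CC − I_C·R_C − I_E·R_E = 11 − 9.36×0.56 − 9.42×0.1 = 4.82 V > V_CE(sat), so the active-region assumption holds.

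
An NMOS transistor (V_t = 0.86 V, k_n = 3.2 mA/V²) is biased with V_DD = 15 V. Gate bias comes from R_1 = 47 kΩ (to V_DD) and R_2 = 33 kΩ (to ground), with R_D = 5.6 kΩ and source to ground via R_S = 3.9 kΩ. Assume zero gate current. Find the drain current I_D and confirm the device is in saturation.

V_G = V_DD·R_2/(R_1+R_2) = 15×33/80 = 6.19 V.
Assume saturation: I_D = (k_n/2)(V_GS − V_t)² with V_GS = V_G − I_D·R_S = 6.19 − 3.9·I_D.
Substituting gives 24.3·I_D² − 67.5·I_D + 45.4 = 0, with roots I_D = 1.15 or 1.62 mA.
The root I_D = 1.62 mA gives V_GS = -0.148 V ≤ V_t, so take I_D = 1.15 mA.
Then V_GS = 1.71 V and V_DS = V_DD − I_D(R_D+R_S) = 15 − 1.15×9.5 = 4.09 V.
Saturation requires V_DS ≥ V_GS − V_t = 0.847 V; 4.09 ≥ 0.847 ✓.

I_D ≈ 1.1 mA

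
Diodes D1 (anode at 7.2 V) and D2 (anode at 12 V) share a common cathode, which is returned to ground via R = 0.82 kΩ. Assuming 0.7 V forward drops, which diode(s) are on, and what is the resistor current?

Assume both conduct. Then node N would need to be at both 7.2−0.7 = 6.5 V and 12−0.7 = 11.3 V, which is impossible.
Assume only D2 conducts: V_N = 12 − 0.7 = 11.3 V, so I_R = 11.3/0.82 = 13.8 mA.
Check D1: its anode-to-cathode voltage is 7.2 − 11.3 = -4.1 V < 0.7 V, so it is off. The assumption is consistent.

Only D2 conducts; I_R ≈ 14 mA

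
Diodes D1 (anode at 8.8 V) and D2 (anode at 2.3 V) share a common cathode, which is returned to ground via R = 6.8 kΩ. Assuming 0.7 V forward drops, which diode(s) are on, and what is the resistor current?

Only D1 conducts; I_R ≈ 1.2 mA

Assume both conduct. Then node N would need to be at both 8.8−0.7 = 8.1 V and 2.3−0.7 = 1.6 V, which is impossible.
Assume only D1 conducts: V_N = 8.8 − 0.7 = 8.1 V, so I_R = 8.1/6.8 = 1.19 mA.
Check D2: its anode-to-cathode voltage is 2.3 − 8.1 = -5.8 V < 0.7 V, so it is off. The assumption is consistent.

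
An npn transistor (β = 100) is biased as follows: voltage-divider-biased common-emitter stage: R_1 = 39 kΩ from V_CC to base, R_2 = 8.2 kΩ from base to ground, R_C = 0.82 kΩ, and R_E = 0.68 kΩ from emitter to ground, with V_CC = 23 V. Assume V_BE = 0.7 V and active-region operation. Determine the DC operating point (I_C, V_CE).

I_C ≈ 4.4 mA, V_CE ≈ 16 V

Thevenize the base divider: V_Th = V_CC·R_2/(R_1+R_2) = 23×8.2/47.2 = 4 V, R_Th = R_1‖R_2 = 6.78 kΩ.
Base-emitter loop: V_Th = I_B·R_Th + V_BE + (β+1)I_B·R_E, so I_B = (4 − 0.7) / (6.78 + 101×0.68) = 0.0437 mA.
I_C = β·I_B = 100×0.0437 = 4.37 mA, and I_E = (β+1)I_B = 4.41 mA.
V_CE = V_CC − I_C·R_C − I_E·R_E = 23 − 4.37×0.82 − 4.41×0.68 = 16.4 V.
V_CE = 16.4 V > 0.2 V confirms active-region operation.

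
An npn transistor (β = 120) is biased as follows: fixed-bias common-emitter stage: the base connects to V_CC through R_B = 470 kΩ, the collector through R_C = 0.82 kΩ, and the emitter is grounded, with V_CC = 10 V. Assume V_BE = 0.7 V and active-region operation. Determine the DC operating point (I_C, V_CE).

I_C ≈ 2.4 mA, V_CE ≈ 8.1 V

Base loop: V_CC = I_B·R_B + V_BE, so I_B = (10 − 0.7)/470 kΩ = 0.0198 mA.
In the active region I_C = β·I_B = 120 × 0.0198 = 2.37 mA.
Collector loop: V_CE = V_CC − I_C·R_C = 10 − 2.37×0.82 = 8.05 V.
Since V_CE = 8.05 V > V_CE(sat) ≈ 0.2 V, the transistor is in the active region as assumed.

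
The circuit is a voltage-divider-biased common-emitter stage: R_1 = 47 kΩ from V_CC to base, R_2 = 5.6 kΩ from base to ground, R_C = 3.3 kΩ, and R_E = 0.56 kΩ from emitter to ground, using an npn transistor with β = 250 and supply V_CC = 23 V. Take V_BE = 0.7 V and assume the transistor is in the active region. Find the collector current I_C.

Thevenize the base divider: V_Th = V_CC·R_2/(R_1+R_2) = 23×5.6/52.6 = 2.45 V, R_Th = R_1‖R_2 = 5 kΩ.
Base-emitter loop: V_Th = I_B·R_Th + V_BE + (β+1)I_B·R_E, so I_B = (2.45 − 0.7) / (5 + 251×0.56) = 0.012 mA.
I_C = β·I_B = 250×0.012 = 3 mA, and I_E = (β+1)I_B = 3.02 mA.
V_CE = V_CC − I_C·R_C − I_E·R_E = 23 − 3×3.3 − 3.02×0.56 = 11.4 V.
V_CE = 11.4 V > 0.2 V confirms active-region operation.

I_C ≈ 3 mA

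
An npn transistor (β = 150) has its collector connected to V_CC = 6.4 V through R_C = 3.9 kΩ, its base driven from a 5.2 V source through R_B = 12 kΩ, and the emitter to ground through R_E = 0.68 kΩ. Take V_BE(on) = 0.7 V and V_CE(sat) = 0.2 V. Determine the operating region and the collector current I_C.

saturation; I_C ≈ 1.3 mA

Assume active: I_B = (5.2 − 0.7)/(12 + 151×0.68) = 0.0392 mA, I_C = β·I_B = 5.89 mA.
Then V_CE = 6.4 − 5.89×3.9 − 5.93×0.68 = -20.6 V < 0.2 V — the active assumption fails.
Re-solve with V_CE = 0.2 V. KCL at the emitter: V_E/R_E = (V_BB−0.7−V_E)/R_B + (V_CC−0.2−V_E)/R_C, giving V_E = 1.09 V.
I_C = (V_CC − 0.2 − V_E)/R_C = (6.2 − 1.09)/3.9 = 1.31 mA.
Check: I_B = (4.5 − 1.09)/12 = 0.285 mA, and β·I_B = 42.7 mA > I_C, confirming saturation.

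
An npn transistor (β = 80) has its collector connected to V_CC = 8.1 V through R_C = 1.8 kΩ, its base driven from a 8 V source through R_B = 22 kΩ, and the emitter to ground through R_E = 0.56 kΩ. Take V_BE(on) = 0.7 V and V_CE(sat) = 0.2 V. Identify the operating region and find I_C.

saturation; I_C ≈ 3.3 mA

Assume active: I_B = (8 − 0.7)/(22 + 81×0.56) = 0.108 mA, I_C = β·I_B = 8.67 mA.
Then V_CE = 8.1 − 8.67×1.8 − 8.78×0.56 = -12.4 V < 0.2 V — the active assumption fails.
Re-solve with V_CE = 0.2 V. KCL at the emitter: V_E/R_E = (V_BB−0.7−V_E)/R_B + (V_CC−0.2−V_E)/R_C, giving V_E = 1.98 V.
I_C = (V_CC − 0.2 − V_E)/R_C = (7.9 − 1.98)/1.8 = 3.29 mA.
Check: I_B = (7.3 − 1.98)/22 = 0.242 mA, and β·I_B = 19.4 mA > I_C, confirming saturation.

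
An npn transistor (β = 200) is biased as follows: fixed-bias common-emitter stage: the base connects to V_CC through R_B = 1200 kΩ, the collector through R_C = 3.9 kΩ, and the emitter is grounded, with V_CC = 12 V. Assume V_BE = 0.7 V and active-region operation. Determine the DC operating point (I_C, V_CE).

Base loop: V_CC = I_B·R_B + V_BE, so I_B = (12 − 0.7)/1200 kΩ = 0.00942 mA.
In the active region I_C = β·I_B = 200 × 0.00942 = 1.88 mA.
Collector loop: V_CE = V_CC − I_C·R_C = 12 − 1.88×3.9 = 4.66 V.
Since V_CE = 4.66 V > V_CE(sat) ≈ 0.2 V, the transistor is in the active region as assumed.

I_C ≈ 1.9 mA, V_CE ≈ 4.7 V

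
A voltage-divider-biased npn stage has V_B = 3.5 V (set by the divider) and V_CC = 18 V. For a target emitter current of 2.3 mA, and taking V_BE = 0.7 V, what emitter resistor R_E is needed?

V_E = V_B − V_BE = 3.5 − 0.7 = 2.8 V.
R_E = V_E / I_E = 2.8 / 2.3 = 1.22 kΩ.

R_E ≈ 1.2 kΩ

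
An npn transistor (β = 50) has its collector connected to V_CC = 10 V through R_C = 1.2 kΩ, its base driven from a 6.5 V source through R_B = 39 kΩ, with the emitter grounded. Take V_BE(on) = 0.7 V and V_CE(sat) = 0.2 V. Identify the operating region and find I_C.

active; I_C ≈ 7.4 mA

Assume active. Base-emitter loop: I_B = (V_BB − V_BE)/R_B = (6.5 − 0.7)/39 = 0.149 mA.
I_C = β·I_B = 50×0.149 = 7.44 mA.
V_CE = V_CC − I_C·R_C = 10 − 7.44×1.2 = 1.08 V > V_CE(sat), so the active-region assumption holds.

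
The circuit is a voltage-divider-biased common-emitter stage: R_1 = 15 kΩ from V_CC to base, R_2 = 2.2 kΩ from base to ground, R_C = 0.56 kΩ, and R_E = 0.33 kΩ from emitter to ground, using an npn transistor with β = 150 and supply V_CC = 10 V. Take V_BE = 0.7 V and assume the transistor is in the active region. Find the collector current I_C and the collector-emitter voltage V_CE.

I_C ≈ 1.7 mA, V_CE ≈ 8.5 V

Thevenize the base divider: V_Th = V_CC·R_2/(R_1+R_2) = 10×2.2/17.2 = 1.28 V, R_Th = R_1‖R_2 = 1.92 kΩ.
Base-emitter loop: V_Th = I_B·R_Th + V_BE + (β+1)I_B·R_E, so I_B = (1.28 − 0.7) / (1.92 + 151×0.33) = 0.0112 mA.
I_C = β·I_B = 150×0.0112 = 1.68 mA, and I_E = (β+1)I_B = 1.69 mA.
V_CE = V_CC − I_C·R_C − I_E·R_E = 10 − 1.68×0.56 − 1.69×0.33 = 8.5 V.
V_CE = 8.5 V > 0.2 V confirms active-region operation.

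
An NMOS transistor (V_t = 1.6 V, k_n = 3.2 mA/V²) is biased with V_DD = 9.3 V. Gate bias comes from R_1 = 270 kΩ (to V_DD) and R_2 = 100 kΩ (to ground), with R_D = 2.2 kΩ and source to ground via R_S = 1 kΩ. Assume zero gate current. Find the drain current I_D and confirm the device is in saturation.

V_G = V_DD·R_2/(R_1+R_2) = 9.3×100/370 = 2.51 V.
Assume saturation: I_D = (k_n/2)(V_GS − V_t)² with V_GS = V_G − I_D·R_S = 2.51 − 1·I_D.
Substituting gives 1.6·I_D² − 3.92·I_D + 1.34 = 0, with roots I_D = 0.408 or 2.04 mA.
The root I_D = 2.04 mA gives V_GS = 0.47 V ≤ V_t, so take I_D = 0.408 mA.
Then V_GS = 2.11 V and V_DS = V_DD − I_D(R_D+R_S) = 9.3 − 0.408×3.2 = 7.99 V.
Saturation requires V_DS ≥ V_GS − V_t = 0.505 V; 7.99 ≥ 0.505 ✓.

I_D ≈ 0.41 mA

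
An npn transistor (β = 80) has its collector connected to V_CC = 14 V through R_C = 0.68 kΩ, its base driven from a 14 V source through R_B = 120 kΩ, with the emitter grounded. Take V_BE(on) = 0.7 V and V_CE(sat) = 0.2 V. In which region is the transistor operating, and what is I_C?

Assume active. Base-emitter loop: I_B = (V_BB − V_BE)/R_B = (14 − 0.7)/120 = 0.111 mA.
I_C = β·I_B = 80×0.111 = 8.87 mA.
V_CE = V_CC − I_C·R_C = 14 − 8.87×0.68 = 7.97 V > V_CE(sat), so the active-region assumption holds.

active; I_C ≈ 8.9 mA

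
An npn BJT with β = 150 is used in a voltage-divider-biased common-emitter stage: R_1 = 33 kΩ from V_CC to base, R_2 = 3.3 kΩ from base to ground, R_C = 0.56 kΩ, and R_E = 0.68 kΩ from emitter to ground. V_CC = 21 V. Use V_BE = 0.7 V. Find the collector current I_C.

I_C ≈ 1.7 mA

Thevenize the base divider: V_Th = V_CC·R_2/(R_1+R_2) = 21×3.3/36.3 = 1.91 V, R_Th = R_1‖R_2 = 3 kΩ.
Base-emitter loop: V_Th = I_B·R_Th + V_BE + (β+1)I_B·R_E, so I_B = (1.91 − 0.7) / (3 + 151×0.68) = 0.0114 mA.
I_C = β·I_B = 150×0.0114 = 1.72 mA, and I_E = (β+1)I_B = 1.73 mA.
V_CE = V_CC − I_C·R_C − I_E·R_E = 21 − 1.72×0.56 − 1.73×0.68 = 18.9 V.
V_CE = 18.9 V > 0.2 V confirms active-region operation.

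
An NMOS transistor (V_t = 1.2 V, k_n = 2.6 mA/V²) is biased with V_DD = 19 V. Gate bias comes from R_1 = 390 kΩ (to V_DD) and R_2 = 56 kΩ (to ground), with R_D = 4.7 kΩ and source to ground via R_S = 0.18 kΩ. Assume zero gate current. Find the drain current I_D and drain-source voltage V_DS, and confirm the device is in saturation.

I_D ≈ 1.2 mA, V_DS ≈ 13 V

V_G = V_DD·R_2/(R_1+R_2) = 19×56/446 = 2.39 V.
Assume saturation: I_D = (k_n/2)(V_GS − V_t)² with V_GS = V_G − I_D·R_S = 2.39 − 0.18·I_D.
Substituting gives 0.0421·I_D² − 1.55·I_D + 1.83 = 0, with roots I_D = 1.22 or 35.7 mA.
The root I_D = 35.7 mA gives V_GS = -4.04 V ≤ V_t, so take I_D = 1.22 mA.
Then V_GS = 2.17 V and V_DS = V_DD − I_D(R_D+R_S) = 19 − 1.22×4.88 = 13.1 V.
Saturation requires V_DS ≥ V_GS − V_t = 0.967 V; 13.1 ≥ 0.967 ✓.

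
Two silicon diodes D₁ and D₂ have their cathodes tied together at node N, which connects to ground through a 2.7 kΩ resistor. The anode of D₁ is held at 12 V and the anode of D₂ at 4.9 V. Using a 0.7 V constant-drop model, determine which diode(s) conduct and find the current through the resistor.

Assume both conduct. Then node N would need to be at both 12−0.7 = 11.3 V and 4.9−0.7 = 4.2 V, which is impossible.
Assume only D₁ conducts: V_N = 12 − 0.7 = 11.3 V, so I_R = 11.3/2.7 = 4.19 mA.
Check D₂: its anode-to-cathode voltage is 4.9 − 11.3 = -6.4 V < 0.7 V, so it is off. The assumption is consistent.

Only D₁ conducts; I_R ≈ 4.2 mA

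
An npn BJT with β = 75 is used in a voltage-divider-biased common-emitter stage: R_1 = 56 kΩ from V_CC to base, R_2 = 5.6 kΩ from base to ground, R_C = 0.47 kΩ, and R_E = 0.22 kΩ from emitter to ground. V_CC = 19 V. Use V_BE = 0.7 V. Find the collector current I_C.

Thevenize the base divider: V_Th = V_CC·R_2/(R_1+R_2) = 19×5.6/61.6 = 1.73 V, R_Th = R_1‖R_2 = 5.09 kΩ.
Base-emitter loop: V_Th = I_B·R_Th + V_BE + (β+1)I_B·R_E, so I_B = (1.73 − 0.7) / (5.09 + 76×0.22) = 0.0471 mA.
I_C = β·I_B = 75×0.0471 = 3.53 mA, and I_E = (β+1)I_B = 3.58 mA.
V_CE = V_CC − I_C·R_C − I_E·R_E = 19 − 3.53×0.47 − 3.58×0.22 = 16.6 V.
V_CE = 16.6 V > 0.2 V confirms active-region operation.

I_C ≈ 3.5 mA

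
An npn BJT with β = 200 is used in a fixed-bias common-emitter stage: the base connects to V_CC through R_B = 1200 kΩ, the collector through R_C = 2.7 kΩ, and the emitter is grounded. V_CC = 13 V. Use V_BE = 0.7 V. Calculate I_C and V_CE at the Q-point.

I_C ≈ 2.1 mA, V_CE ≈ 7.5 V

Base loop: V_CC = I_B·R_B + V_BE, so I_B = (13 − 0.7)/1200 kΩ = 0.0103 mA.
In the active region I_C = β·I_B = 200 × 0.0103 = 2.05 mA.
Collector loop: V_CE = V_CC − I_C·R_C = 13 − 2.05×2.7 = 7.46 V.
Since V_CE = 7.46 V > V_CE(sat) ≈ 0.2 V, the transistor is in the active region as assumed.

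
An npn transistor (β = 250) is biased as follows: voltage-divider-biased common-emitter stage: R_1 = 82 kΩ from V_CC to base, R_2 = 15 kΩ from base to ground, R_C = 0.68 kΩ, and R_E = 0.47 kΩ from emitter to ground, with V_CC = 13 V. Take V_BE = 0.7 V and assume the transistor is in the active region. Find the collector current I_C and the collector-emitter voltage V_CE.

I_C ≈ 2.5 mA, V_CE ≈ 10 V

Thevenize the base divider: V_Th = V_CC·R_2/(R_1+R_2) = 13×15/97 = 2.01 V, R_Th = R_1‖R_2 = 12.7 kΩ.
Base-emitter loop: V_Th = I_B·R_Th + V_BE + (β+1)I_B·R_E, so I_B = (2.01 − 0.7) / (12.7 + 251×0.47) = 0.01 mA.
I_C = β·I_B = 250×0.01 = 2.51 mA, and I_E = (β+1)I_B = 2.52 mA.
V_CE = V_CC − I_C·R_C − I_E·R_E = 13 − 2.51×0.68 − 2.52×0.47 = 10.1 V.
V_CE = 10.1 V > 0.2 V confirms active-region operation.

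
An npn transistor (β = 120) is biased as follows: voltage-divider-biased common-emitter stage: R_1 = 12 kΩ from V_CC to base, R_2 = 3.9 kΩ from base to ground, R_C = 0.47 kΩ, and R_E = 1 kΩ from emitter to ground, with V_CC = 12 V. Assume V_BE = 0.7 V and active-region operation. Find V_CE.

V_CE ≈ 8.8 V

Thevenize the base divider: V_Th = V_CC·R_2/(R_1+R_2) = 12×3.9/15.9 = 2.94 V, R_Th = R_1‖R_2 = 2.94 kΩ.
Base-emitter loop: V_Th = I_B·R_Th + V_BE + (β+1)I_B·R_E, so I_B = (2.94 − 0.7) / (2.94 + 121×1) = 0.0181 mA.
I_C = β·I_B = 120×0.0181 = 2.17 mA, and I_E = (β+1)I_B = 2.19 mA.
V_CE = V_CC − I_C·R_C − I_E·R_E = 12 − 2.17×0.47 − 2.19×1 = 8.79 V.
V_CE = 8.79 V > 0.2 V confirms active-region operation.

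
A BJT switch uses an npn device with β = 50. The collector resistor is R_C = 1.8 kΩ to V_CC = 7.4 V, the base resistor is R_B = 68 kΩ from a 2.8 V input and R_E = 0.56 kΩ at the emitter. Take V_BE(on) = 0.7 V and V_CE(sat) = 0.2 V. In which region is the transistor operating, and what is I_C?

Assume active. Base-emitter loop: I_B = (V_BB − V_BE)/(R_B + (β+1)R_E) = (2.8 − 0.7)/(68 + 51×0.56) = 0.0217 mA.
I_C = β·I_B = 50×0.0217 = 1.09 mA.
V_CE = V_CC − I_C·R_C − I_E·R_E = 7.4 − 1.09×1.8 − 1.11×0.56 = 4.82 V > V_CE(sat), so the active-region assumption holds.

active; I_C ≈ 1.1 mA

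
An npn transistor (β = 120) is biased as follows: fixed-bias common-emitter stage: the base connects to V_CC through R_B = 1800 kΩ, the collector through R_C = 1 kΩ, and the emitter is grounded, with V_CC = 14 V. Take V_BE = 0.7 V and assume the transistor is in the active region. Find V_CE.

V_CE ≈ 13 V

Base loop: V_CC = I_B·R_B + V_BE, so I_B = (14 − 0.7)/1800 kΩ = 0.00739 mA.
In the active region I_C = β·I_B = 120 × 0.00739 = 0.887 mA.
Collector loop: V_CE = V_CC − I_C·R_C = 14 − 0.887×1 = 13.1 V.
Since V_CE = 13.1 V > V_CE(sat) ≈ 0.2 V, the transistor is in the active region as assumed.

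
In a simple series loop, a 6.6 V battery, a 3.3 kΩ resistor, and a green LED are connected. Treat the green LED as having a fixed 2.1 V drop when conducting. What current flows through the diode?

I ≈ 1.4 mA

KVL around the loop: 6.6 = V_D + I·R = 2.1 + I × 3.3 kΩ.
So I = (6.6 − 2.1) / 3.3 kΩ = 4.5 / 3.3 = 1.36 mA.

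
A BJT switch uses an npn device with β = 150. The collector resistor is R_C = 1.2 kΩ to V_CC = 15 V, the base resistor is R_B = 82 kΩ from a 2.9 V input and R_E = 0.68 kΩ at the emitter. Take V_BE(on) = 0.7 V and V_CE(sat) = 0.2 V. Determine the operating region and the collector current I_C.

Assume active. Base-emitter loop: I_B = (V_BB − V_BE)/(R_B + (β+1)R_E) = (2.9 − 0.7)/(82 + 151×0.68) = 0.0119 mA.
I_C = β·I_B = 150×0.0119 = 1.79 mA.
V_CE = V_CC − I_C·R_C − I_E·R_E = 15 − 1.79×1.2 − 1.8×0.68 = 11.6 V > V_CE(sat), so the active-region assumption holds.

active; I_C ≈ 1.8 mA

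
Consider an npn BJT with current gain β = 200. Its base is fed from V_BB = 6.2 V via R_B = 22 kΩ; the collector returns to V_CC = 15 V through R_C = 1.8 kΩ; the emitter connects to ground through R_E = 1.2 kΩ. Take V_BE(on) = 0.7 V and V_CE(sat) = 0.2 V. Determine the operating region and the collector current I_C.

active; I_C ≈ 4.2 mA

Assume active. Base-emitter loop: I_B = (V_BB − V_BE)/(R_B + (β+1)R_E) = (6.2 − 0.7)/(22 + 201×1.2) = 0.0209 mA.
I_C = β·I_B = 200×0.0209 = 4.18 mA.
V_CE = V_CC − I_C·R_C − I_E·R_E = 15 − 4.18×1.8 − 4.2×1.2 = 2.44 V > V_CE(sat), so the active-region assumption holds.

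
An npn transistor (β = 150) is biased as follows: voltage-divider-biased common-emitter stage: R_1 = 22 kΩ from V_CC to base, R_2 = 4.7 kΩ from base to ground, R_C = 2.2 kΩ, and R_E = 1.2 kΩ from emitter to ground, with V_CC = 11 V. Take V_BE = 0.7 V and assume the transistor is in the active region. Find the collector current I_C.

Thevenize the base divider: V_Th = V_CC·R_2/(R_1+R_2) = 11×4.7/26.7 = 1.94 V, R_Th = R_1‖R_2 = 3.87 kΩ.
Base-emitter loop: V_Th = I_B·R_Th + V_BE + (β+1)I_B·R_E, so I_B = (1.94 − 0.7) / (3.87 + 151×1.2) = 0.00668 mA.
I_C = β·I_B = 150×0.00668 = 1 mA, and I_E = (β+1)I_B = 1.01 mA.
V_CE = V_CC − I_C·R_C − I_E·R_E = 11 − 1×2.2 − 1.01×1.2 = 7.59 V.
V_CE = 7.59 V > 0.2 V confirms active-region operation.

I_C ≈ 1 mA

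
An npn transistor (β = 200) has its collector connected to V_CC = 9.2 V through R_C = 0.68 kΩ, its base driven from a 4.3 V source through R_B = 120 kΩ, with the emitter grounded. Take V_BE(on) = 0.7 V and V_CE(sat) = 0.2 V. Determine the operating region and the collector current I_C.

Assume active. Base-emitter loop: I_B = (V_BB − V_BE)/R_B = (4.3 − 0.7)/120 = 0.03 mA.
I_C = β·I_B = 200×0.03 = 6 mA.
V_CE = V_CC − I_C·R_C = 9.2 − 6×0.68 = 5.12 V > V_CE(sat), so the active-region assumption holds.

active; I_C ≈ 6 mA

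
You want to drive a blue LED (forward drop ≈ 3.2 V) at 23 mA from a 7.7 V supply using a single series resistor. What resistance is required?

The resistor drops V_S − V_D = 7.7 − 3.2 = 4.5 V at 23 mA.
R = 4.5 V / 23 mA = 0.196 kΩ.

R ≈ 0.2 kΩ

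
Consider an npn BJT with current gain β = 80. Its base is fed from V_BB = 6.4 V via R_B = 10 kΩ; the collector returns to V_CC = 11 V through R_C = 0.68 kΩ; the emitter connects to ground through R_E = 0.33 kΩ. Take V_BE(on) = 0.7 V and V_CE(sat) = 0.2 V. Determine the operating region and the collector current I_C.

Assume active: I_B = (6.4 − 0.7)/(10 + 81×0.33) = 0.155 mA, I_C = β·I_B = 12.4 mA.
Then V_CE = 11 − 12.4×0.68 − 12.6×0.33 = -1.59 V < 0.2 V — the active assumption fails.
Re-solve with V_CE = 0.2 V. KCL at the emitter: V_E/R_E = (V_BB−0.7−V_E)/R_B + (V_CC−0.2−V_E)/R_C, giving V_E = 3.58 V.
I_C = (V_CC − 0.2 − V_E)/R_C = (10.8 − 3.58)/0.68 = 10.6 mA.
Check: I_B = (5.7 − 3.58)/10 = 0.212 mA, and β·I_B = 17 mA > I_C, confirming saturation.

saturation; I_C ≈ 11 mA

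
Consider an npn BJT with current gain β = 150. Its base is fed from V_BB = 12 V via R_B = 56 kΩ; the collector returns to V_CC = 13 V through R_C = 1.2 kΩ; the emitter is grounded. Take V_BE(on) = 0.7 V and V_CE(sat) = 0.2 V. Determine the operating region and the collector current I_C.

Assume active: I_B = (12 − 0.7)/56 = 0.202 mA, giving I_C = β·I_B = 30.3 mA.
But then V_CE = 13 − 30.3×1.2 = -23.3 V < V_CE(sat) = 0.2 V — impossible in the active region.
So the transistor is saturated. With V_CE = 0.2 V, I_C = (V_CC − 0.2)/R_C = 12.8/1.2 = 10.7 mA.
Check: β·I_B = 30.3 mA > I_C = 10.7 mA, confirming saturation.

saturation; I_C ≈ 11 mA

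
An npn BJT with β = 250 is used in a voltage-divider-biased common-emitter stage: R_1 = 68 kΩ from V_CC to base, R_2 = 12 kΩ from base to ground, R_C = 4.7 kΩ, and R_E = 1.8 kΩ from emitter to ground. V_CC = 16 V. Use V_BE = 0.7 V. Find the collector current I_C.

I_C ≈ 0.92 mA

Thevenize the base divider: V_Th = V_CC·R_2/(R_1+R_2) = 16×12/80 = 2.4 V, R_Th = R_1‖R_2 = 10.2 kΩ.
Base-emitter loop: V_Th = I_B·R_Th + V_BE + (β+1)I_B·R_E, so I_B = (2.4 − 0.7) / (10.2 + 251×1.8) = 0.00368 mA.
I_C = β·I_B = 250×0.00368 = 0.92 mA, and I_E = (β+1)I_B = 0.924 mA.
V_CE = V_CC − I_C·R_C − I_E·R_E = 16 − 0.92×4.7 − 0.924×1.8 = 10 V.
V_CE = 10 V > 0.2 V confirms active-region operation.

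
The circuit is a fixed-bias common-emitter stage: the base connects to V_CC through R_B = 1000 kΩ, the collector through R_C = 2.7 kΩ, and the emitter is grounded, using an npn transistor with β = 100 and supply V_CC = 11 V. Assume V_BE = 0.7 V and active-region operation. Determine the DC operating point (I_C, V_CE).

I_C ≈ 1 mA, V_CE ≈ 8.2 V

Base loop: V_CC = I_B·R_B + V_BE, so I_B = (11 − 0.7)/1000 kΩ = 0.0103 mA.
In the active region I_C = β·I_B = 100 × 0.0103 = 1.03 mA.
Collector loop: V_CE = V_CC − I_C·R_C = 11 − 1.03×2.7 = 8.22 V.
Since V_CE = 8.22 V > V_CE(sat) ≈ 0.2 V, the transistor is in the active region as assumed.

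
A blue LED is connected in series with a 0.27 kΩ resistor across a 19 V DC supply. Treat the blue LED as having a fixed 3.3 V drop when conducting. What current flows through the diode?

I ≈ 58 mA

KVL around the loop: 19 = V_D + I·R = 3.3 + I × 0.27 kΩ.
So I = (19 − 3.3) / 0.27 kΩ = 15.7 / 0.27 = 58.1 mA.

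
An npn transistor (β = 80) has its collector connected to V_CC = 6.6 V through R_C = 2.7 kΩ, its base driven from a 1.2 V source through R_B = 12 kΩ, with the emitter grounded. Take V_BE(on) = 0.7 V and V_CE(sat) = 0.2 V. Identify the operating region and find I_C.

saturation; I_C ≈ 2.4 mA

Assume active: I_B = (1.2 − 0.7)/12 = 0.0417 mA, giving I_C = β·I_B = 3.33 mA.
But then V_CE = 6.6 − 3.33×2.7 = -2.4 V < V_CE(sat) = 0.2 V — impossible in the active region.
So the transistor is saturated. With V_CE = 0.2 V, I_C = (V_CC − 0.2)/R_C = 6.4/2.7 = 2.37 mA.
Check: β·I_B = 3.33 mA > I_C = 2.37 mA, confirming saturation.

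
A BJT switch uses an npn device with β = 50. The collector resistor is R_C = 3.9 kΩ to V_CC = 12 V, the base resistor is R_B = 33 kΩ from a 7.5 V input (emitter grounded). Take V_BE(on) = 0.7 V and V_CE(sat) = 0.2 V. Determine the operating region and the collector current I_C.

saturation; I_C ≈ 3 mA

Assume active: I_B = (7.5 − 0.7)/33 = 0.206 mA, giving I_C = β·I_B = 10.3 mA.
But then V_CE = 12 − 10.3×3.9 = -28.2 V < V_CE(sat) = 0.2 V — impossible in the active region.
So the transistor is saturated. With V_CE = 0.2 V, I_C = (V_CC − 0.2)/R_C = 11.8/3.9 = 3.03 mA.
Check: β·I_B = 10.3 mA > I_C = 3.03 mA, confirming saturation.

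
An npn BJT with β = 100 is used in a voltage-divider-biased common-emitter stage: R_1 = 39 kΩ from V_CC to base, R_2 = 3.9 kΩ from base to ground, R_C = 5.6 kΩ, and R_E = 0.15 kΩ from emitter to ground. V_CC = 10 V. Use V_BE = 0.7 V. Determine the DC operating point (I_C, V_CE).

I_C ≈ 1.1 mA, V_CE ≈ 3.6 V

Thevenize the base divider: V_Th = V_CC·R_2/(R_1+R_2) = 10×3.9/42.9 = 0.909 V, R_Th = R_1‖R_2 = 3.55 kΩ.
Base-emitter loop: V_Th = I_B·R_Th + V_BE + (β+1)I_B·R_E, so I_B = (0.909 − 0.7) / (3.55 + 101×0.15) = 0.0112 mA.
I_C = β·I_B = 100×0.0112 = 1.12 mA, and I_E = (β+1)I_B = 1.13 mA.
V_CE = V_CC − I_C·R_C − I_E·R_E = 10 − 1.12×5.6 − 1.13×0.15 = 3.57 V.
V_CE = 3.57 V > 0.2 V confirms active-region operation.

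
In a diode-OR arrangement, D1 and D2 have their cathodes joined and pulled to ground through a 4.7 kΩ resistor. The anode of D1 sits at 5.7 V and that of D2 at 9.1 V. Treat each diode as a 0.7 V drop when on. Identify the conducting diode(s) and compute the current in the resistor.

Only D2 conducts; I_R ≈ 1.8 mA

Assume both conduct. Then node N would need to be at both 5.7−0.7 = 5 V and 9.1−0.7 = 8.4 V, which is impossible.
Assume only D2 conducts: V_N = 9.1 − 0.7 = 8.4 V, so I_R = 8.4/4.7 = 1.79 mA.
Check D1: its anode-to-cathode voltage is 5.7 − 8.4 = -2.7 V < 0.7 V, so it is off. The assumption is consistent.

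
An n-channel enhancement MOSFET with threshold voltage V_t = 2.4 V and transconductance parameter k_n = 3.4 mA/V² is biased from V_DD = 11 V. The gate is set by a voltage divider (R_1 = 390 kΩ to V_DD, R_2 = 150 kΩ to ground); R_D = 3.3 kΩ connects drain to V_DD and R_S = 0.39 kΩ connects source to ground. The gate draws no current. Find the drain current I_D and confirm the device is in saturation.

V_G = V_DD·R_2/(R_1+R_2) = 11×150/540 = 3.06 V.
Assume saturation: I_D = (k_n/2)(V_GS − V_t)² with V_GS = V_G − I_D·R_S = 3.06 − 0.39·I_D.
Substituting gives 0.259·I_D² − 1.87·I_D + 0.731 = 0, with roots I_D = 0.415 or 6.81 mA.
The root I_D = 6.81 mA gives V_GS = 0.398 V ≤ V_t, so take I_D = 0.415 mA.
Then V_GS = 2.89 V and V_DS = V_DD − I_D(R_D+R_S) = 11 − 0.415×3.69 = 9.47 V.
Saturation requires V_DS ≥ V_GS − V_t = 0.494 V; 9.47 ≥ 0.494 ✓.

I_D ≈ 0.41 mA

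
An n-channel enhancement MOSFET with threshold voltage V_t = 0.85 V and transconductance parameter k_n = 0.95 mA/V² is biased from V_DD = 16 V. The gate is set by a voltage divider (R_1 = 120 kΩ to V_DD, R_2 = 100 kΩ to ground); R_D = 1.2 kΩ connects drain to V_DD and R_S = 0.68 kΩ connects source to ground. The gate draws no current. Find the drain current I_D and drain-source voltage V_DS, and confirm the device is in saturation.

I_D ≈ 4.8 mA, V_DS ≈ 7 V

V_G = V_DD·R_2/(R_1+R_2) = 16×100/220 = 7.27 V.
Assume saturation: I_D = (k_n/2)(V_GS − V_t)² with V_GS = V_G − I_D·R_S = 7.27 − 0.68·I_D.
Substituting gives 0.22·I_D² − 5.15·I_D + 19.6 = 0, with roots I_D = 4.78 or 18.7 mA.
The root I_D = 18.7 mA gives V_GS = -5.42 V ≤ V_t, so take I_D = 4.78 mA.
Then V_GS = 4.02 V and V_DS = V_DD − I_D(R_D+R_S) = 16 − 4.78×1.88 = 7.01 V.
Saturation requires V_DS ≥ V_GS − V_t = 3.17 V; 7.01 ≥ 3.17 ✓.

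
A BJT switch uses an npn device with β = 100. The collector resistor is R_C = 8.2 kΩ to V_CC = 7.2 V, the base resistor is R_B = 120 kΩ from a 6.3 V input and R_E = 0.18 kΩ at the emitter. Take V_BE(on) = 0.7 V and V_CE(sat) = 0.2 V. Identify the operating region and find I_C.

saturation; I_C ≈ 0.83 mA

Assume active: I_B = (6.3 − 0.7)/(120 + 101×0.18) = 0.0405 mA, I_C = β·I_B = 4.05 mA.
Then V_CE = 7.2 − 4.05×8.2 − 4.09×0.18 = -26.8 V < 0.2 V — the active assumption fails.
Re-solve with V_CE = 0.2 V. KCL at the emitter: V_E/R_E = (V_BB−0.7−V_E)/R_B + (V_CC−0.2−V_E)/R_C, giving V_E = 0.158 V.
I_C = (V_CC − 0.2 − V_E)/R_C = (7 − 0.158)/8.2 = 0.834 mA.
Check: I_B = (5.6 − 0.158)/120 = 0.0453 mA, and β·I_B = 4.53 mA > I_C, confirming saturation.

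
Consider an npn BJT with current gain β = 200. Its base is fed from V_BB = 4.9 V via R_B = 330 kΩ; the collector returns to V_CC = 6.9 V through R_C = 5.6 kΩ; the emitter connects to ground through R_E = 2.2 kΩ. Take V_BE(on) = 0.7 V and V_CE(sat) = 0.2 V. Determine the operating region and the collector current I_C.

saturation; I_C ≈ 0.86 mA

Assume active: I_B = (4.9 − 0.7)/(330 + 201×2.2) = 0.00544 mA, I_C = β·I_B = 1.09 mA.
Then V_CE = 6.9 − 1.09×5.6 − 1.09×2.2 = -1.6 V < 0.2 V — the active assumption fails.
Re-solve with V_CE = 0.2 V. KCL at the emitter: V_E/R_E = (V_BB−0.7−V_E)/R_B + (V_CC−0.2−V_E)/R_C, giving V_E = 1.9 V.
I_C = (V_CC − 0.2 − V_E)/R_C = (6.7 − 1.9)/5.6 = 0.857 mA.
Check: I_B = (4.2 − 1.9)/330 = 0.00697 mA, and β·I_B = 1.39 mA > I_C, confirming saturation.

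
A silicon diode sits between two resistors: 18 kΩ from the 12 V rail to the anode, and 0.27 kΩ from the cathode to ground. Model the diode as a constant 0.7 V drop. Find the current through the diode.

The two resistors are in series with the diode, so KVL gives 12 = I·18 + 0.7 + I·0.27.
I = (12 − 0.7) / (18 + 0.27) kΩ = 11.3 / 18.3 = 0.619 mA.

I ≈ 0.62 mA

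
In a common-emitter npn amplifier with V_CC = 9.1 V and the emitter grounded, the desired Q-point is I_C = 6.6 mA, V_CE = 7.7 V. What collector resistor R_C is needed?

R_C ≈ 0.21 kΩ

Collector loop: V_CC = I_C·R_C + V_CE.
R_C = (V_CC − V_CE)/I_C = (9.1 − 7.7)/6.6 = 0.212 kΩ.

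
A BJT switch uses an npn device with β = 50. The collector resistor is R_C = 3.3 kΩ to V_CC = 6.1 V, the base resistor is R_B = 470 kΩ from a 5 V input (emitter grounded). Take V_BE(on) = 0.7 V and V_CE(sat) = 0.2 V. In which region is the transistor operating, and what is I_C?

Assume active. Base-emitter loop: I_B = (V_BB − V_BE)/R_B = (5 − 0.7)/470 = 0.00915 mA.
I_C = β·I_B = 50×0.00915 = 0.457 mA.
V_CE = V_CC − I_C·R_C = 6.1 − 0.457×3.3 = 4.59 V > V_CE(sat), so the active-region assumption holds.

active; I_C ≈ 0.46 mA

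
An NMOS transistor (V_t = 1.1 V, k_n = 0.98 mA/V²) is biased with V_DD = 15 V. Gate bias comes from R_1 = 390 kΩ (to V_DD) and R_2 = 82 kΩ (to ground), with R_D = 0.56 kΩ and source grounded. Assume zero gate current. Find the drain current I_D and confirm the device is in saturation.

V_G = V_DD·R_2/(R_1+R_2) = 15×82/472 = 2.61 V. With the source grounded, V_GS = V_G = 2.61 V.
Assume saturation: I_D = (k_n/2)(V_GS − V_t)² = (0.98/2)×(2.61 − 1.1)² = 0.49×1.51² = 1.11 mA.
V_DS = V_DD − I_D·R_D = 15 − 1.11×0.56 = 14.4 V.
Saturation requires V_DS ≥ V_GS − V_t = 1.51 V; 14.4 ≥ 1.51 ✓.

I_D ≈ 1.1 mA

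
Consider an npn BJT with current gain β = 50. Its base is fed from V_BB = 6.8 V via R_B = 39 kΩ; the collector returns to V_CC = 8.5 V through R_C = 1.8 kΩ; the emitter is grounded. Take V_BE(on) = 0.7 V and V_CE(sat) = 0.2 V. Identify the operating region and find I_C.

Assume active: I_B = (6.8 − 0.7)/39 = 0.156 mA, giving I_C = β·I_B = 7.82 mA.
But then V_CE = 8.5 − 7.82×1.8 = -5.58 V < V_CE(sat) = 0.2 V — impossible in the active region.
So the transistor is saturated. With V_CE = 0.2 V, I_C = (V_CC − 0.2)/R_C = 8.3/1.8 = 4.61 mA.
Check: β·I_B = 7.82 mA > I_C = 4.61 mA, confirming saturation.

saturation; I_C ≈ 4.6 mA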